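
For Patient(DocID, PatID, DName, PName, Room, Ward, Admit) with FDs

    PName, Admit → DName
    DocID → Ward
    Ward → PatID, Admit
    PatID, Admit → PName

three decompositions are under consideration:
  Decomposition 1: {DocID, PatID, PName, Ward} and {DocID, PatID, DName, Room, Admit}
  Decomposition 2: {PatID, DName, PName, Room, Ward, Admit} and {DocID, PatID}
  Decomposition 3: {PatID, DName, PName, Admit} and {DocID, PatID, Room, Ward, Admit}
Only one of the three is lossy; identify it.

Decomposition 1: common = {DocID, PatID}, closure = {DocID, PatID, DName, PName, Ward, Admit} → lossless.
Decomposition 2: common = {PatID}, closure = {PatID} → lossy.
Decomposition 3: common = {PatID, Admit}, closure = {PatID, DName, PName, Admit} → lossless.

Decomposition 2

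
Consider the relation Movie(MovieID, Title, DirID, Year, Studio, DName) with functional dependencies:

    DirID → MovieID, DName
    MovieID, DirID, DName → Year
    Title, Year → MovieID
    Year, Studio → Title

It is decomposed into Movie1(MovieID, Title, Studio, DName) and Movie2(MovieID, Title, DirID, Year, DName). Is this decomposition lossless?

No

Common attributes: Movie1 ∩ Movie2 = {MovieID, Title, DName}.
No dependency enlarges {MovieID, Title, DName}, so (MovieID, Title, DName)⁺ = {MovieID, Title, DName}.
The closure contains neither all of Movie1 = {MovieID, Title, Studio, DName} nor all of Movie2 = {MovieID, Title, DirID, Year, DName}, so the common attributes are not a superkey of either fragment. The join is lossy.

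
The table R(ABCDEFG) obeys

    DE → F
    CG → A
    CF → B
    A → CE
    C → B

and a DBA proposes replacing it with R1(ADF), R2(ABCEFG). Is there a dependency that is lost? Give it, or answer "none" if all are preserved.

Check DE → F: no single fragment contains all of {DEF}, and the restricted closure of {DE} across the fragments never reaches {F}.
CG → A is preserved.
CF → B is preserved.
A → CE is preserved.
C → B is preserved.

DE → F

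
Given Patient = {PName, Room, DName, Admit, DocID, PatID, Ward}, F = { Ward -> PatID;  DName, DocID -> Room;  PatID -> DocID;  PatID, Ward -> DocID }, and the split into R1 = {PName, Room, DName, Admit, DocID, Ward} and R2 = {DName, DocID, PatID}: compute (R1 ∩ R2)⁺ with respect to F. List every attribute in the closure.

R1 ∩ R2 = {DName, DocID}.
DName, DocID → Room applies, adding Room
Closure: {Room, DName, DocID}.

Room, DName, DocID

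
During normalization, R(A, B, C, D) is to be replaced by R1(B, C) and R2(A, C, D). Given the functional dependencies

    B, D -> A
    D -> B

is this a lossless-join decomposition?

Common attributes: R1 ∩ R2 = {C}.
No dependency enlarges {C}, so (C)⁺ = {C}.
The closure contains neither all of R1 = {B, C} nor all of R2 = {A, C, D}, so the common attributes are not a superkey of either fragment. The join is lossy.

No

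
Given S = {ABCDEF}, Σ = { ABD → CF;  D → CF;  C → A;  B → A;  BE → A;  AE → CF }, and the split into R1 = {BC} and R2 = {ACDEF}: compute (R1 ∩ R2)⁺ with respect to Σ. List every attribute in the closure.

R1 ∩ R2 = {C}.
C → A applies, adding A
Closure: {AC}.

AC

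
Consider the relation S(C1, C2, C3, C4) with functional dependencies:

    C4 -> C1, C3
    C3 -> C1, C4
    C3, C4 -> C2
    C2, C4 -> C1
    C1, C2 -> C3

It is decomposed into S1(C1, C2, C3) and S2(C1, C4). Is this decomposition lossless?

No

Common attributes: S1 ∩ S2 = {C1}.
No dependency enlarges {C1}, so (C1)⁺ = {C1}.
The closure contains neither all of S1 = {C1, C2, C3} nor all of S2 = {C1, C4}, so the common attributes are not a superkey of either fragment. The join is lossy.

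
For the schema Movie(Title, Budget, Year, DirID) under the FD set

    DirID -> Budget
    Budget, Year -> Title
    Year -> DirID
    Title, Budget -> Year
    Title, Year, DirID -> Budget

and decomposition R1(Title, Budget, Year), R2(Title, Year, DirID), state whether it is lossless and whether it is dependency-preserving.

lossless but not dependency-preserving

Lossless test: (Title, Year)⁺ = {Title, Budget, Year, DirID}, which contains all of one fragment — lossless.
Dependency preservation: the restricted closure of {DirID} across the fragments never reaches {Budget}, so DirID → Budget cannot be enforced without a join — not preserved.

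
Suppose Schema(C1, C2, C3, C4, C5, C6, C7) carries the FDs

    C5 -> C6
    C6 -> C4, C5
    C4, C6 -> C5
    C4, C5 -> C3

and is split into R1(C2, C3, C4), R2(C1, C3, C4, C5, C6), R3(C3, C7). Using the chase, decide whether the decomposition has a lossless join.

No

Chase test. Columns are C1, C2, C3, C4, C5, C6, C7; row i has aⱼ where attribute j ∈ Ri, else bᵢⱼ.
Initial tableau (one row per fragment):
  row 1: b11 a2 a3 a4 b15 b16 b17
  row 2: a1 b22 a3 a4 a5 a6 b27
  row 3: b31 b32 a3 b34 b35 b36 a7
No row becomes fully distinguished — the join is lossy.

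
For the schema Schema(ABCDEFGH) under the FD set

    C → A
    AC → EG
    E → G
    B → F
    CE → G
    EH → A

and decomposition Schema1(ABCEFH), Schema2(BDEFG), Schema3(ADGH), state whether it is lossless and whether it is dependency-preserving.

Lossless test (chase): Rows 1 and 2 agree on E; apply E→G and equate their G entries. No row becomes fully distinguished — the join is lossy.
Dependency preservation: AC → EG; CE → G are not contained in any single fragment, but the restricted closure of each left-hand side across the fragments still reaches the right-hand side; the remaining FDs each lie inside some fragment. All dependencies are preserved.

lossy but dependency-preserving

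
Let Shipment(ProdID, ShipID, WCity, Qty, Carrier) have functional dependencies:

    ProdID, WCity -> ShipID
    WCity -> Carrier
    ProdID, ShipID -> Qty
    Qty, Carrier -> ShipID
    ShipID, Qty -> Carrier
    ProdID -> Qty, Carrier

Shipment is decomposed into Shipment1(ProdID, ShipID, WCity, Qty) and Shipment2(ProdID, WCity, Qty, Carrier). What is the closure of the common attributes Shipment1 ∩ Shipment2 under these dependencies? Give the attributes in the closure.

ProdID, ShipID, WCity, Qty, Carrier

Shipment1 ∩ Shipment2 = {ProdID, WCity, Qty}.
ProdID, WCity → ShipID applies, adding ShipID
WCity → Carrier applies, adding Carrier
Closure: {ProdID, ShipID, WCity, Qty, Carrier}.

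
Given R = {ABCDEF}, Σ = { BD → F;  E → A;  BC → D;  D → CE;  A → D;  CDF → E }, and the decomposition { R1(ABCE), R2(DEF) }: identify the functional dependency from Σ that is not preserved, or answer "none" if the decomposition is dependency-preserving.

BD → F

Check BD → F: no single fragment contains all of {BDF}, and the restricted closure of {BD} across the fragments never reaches {F}.
E → A is preserved.
BC → D is preserved.
D → CE is preserved.
A → D is preserved.
CDF → E is preserved.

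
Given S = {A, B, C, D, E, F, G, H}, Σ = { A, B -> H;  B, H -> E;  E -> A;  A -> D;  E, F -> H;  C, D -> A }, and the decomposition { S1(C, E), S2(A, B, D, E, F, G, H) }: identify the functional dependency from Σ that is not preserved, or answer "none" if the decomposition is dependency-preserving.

Check C, D → A: no single fragment contains all of {A, C, D}, and the restricted closure of {C, D} across the fragments never reaches {A}.
A, B → H is preserved.
B, H → E is preserved.
E → A is preserved.
A → D is preserved.
E, F → H is preserved.

C, D -> A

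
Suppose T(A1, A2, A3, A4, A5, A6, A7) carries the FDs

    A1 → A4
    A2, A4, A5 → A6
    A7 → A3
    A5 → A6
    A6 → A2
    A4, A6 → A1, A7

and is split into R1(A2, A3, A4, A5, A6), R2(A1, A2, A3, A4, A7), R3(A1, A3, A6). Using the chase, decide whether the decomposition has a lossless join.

Chase test. Columns are A1, A2, A3, A4, A5, A6, A7; row i has aⱼ where attribute j ∈ Ri, else bᵢⱼ.
Initial tableau (one row per fragment):
  row 1: b11 a2 a3 a4 a5 a6 b17
  row 2: a1 a2 a3 a4 b25 b26 a7
  row 3: a1 b32 a3 b34 b35 a6 b37
Rows 2 and 3 agree on A1; apply A1→A4 and equate their A4 entries.
Rows 1 and 3 agree on A6; apply A6→A2 and equate their A2 entries.
Rows 1 and 3 agree on A4, A6; apply A4, A6→A1, A7 and equate their A1, A7 entries.
No row becomes fully distinguished — the join is lossy.

No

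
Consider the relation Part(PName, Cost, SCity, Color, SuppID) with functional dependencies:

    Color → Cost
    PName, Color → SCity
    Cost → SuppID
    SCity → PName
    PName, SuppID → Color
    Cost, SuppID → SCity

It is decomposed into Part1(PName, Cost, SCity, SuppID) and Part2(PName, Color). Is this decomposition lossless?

No

Common attributes: Part1 ∩ Part2 = {PName}.
No dependency enlarges {PName}, so (PName)⁺ = {PName}.
The closure contains neither all of Part1 = {PName, Cost, SCity, SuppID} nor all of Part2 = {PName, Color}, so the common attributes are not a superkey of either fragment. The join is lossy.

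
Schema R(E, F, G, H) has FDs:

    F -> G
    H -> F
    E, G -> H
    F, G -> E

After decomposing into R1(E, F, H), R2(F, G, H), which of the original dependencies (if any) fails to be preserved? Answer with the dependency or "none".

Check E, G → H: no single fragment contains all of {E, G, H}, and the restricted closure of {E, G} across the fragments never reaches {H}.
F → G is preserved.
H → F is preserved.
F, G → E is preserved.

E, G -> H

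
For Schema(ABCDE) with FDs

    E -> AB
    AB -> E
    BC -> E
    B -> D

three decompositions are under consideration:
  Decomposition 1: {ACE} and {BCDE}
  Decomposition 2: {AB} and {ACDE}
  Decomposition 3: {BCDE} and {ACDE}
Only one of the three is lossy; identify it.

Decomposition 2

Decomposition 1: common = {CE}, closure = {ABCDE} → lossless.
Decomposition 2: common = {A}, closure = {A} → lossy.
Decomposition 3: common = {CDE}, closure = {ABCDE} → lossless.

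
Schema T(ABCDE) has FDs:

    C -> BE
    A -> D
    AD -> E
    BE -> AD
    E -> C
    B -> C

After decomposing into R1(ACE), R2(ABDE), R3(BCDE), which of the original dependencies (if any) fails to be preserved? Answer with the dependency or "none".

C → BE lies within R3.
A → D lies within R2.
AD → E lies within R2.
BE → AD lies within R2.
E → C lies within R1.
B → C lies within R3.
Every dependency is enforceable on the fragments, so the decomposition is dependency-preserving.

none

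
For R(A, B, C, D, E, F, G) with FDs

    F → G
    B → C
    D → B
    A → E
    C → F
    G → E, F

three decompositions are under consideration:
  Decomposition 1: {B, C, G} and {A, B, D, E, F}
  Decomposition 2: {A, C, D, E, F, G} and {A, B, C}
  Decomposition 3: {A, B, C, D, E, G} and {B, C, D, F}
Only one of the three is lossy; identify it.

Decomposition 2

Decomposition 1: common = {B}, closure = {B, C, E, F, G} → lossless.
Decomposition 2: common = {A, C}, closure = {A, C, E, F, G} → lossy.
Decomposition 3: common = {B, C, D}, closure = {B, C, D, E, F, G} → lossless.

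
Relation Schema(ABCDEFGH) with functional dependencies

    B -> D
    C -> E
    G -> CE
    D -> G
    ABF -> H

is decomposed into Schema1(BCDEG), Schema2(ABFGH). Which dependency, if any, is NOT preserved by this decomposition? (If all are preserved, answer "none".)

B → D lies within Schema1.
C → E lies within Schema1.
G → CE lies within Schema1.
D → G lies within Schema1.
ABF → H lies within Schema2.
Every dependency is enforceable on the fragments, so the decomposition is dependency-preserving.

none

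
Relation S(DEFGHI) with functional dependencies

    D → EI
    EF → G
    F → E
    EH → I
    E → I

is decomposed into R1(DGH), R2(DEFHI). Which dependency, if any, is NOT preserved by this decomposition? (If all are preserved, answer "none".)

EF → G

Check EF → G: no single fragment contains all of {EFG}, and the restricted closure of {EF} across the fragments never reaches {G}.
D → EI is preserved.
F → E is preserved.
EH → I is preserved.
E → I is preserved.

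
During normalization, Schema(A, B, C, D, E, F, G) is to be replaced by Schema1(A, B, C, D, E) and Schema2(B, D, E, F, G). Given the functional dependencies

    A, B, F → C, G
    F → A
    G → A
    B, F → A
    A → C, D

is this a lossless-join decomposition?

Common attributes: Schema1 ∩ Schema2 = {B, D, E}.
No dependency enlarges {B, D, E}, so (B, D, E)⁺ = {B, D, E}.
The closure contains neither all of Schema1 = {A, B, C, D, E} nor all of Schema2 = {B, D, E, F, G}, so the common attributes are not a superkey of either fragment. The join is lossy.

No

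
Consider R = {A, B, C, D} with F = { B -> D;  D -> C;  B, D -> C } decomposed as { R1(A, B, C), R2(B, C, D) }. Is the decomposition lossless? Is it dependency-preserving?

Lossless test: (B, C)⁺ = {B, C, D}, which contains all of one fragment — lossless.
Dependency preservation: every FD's attributes lie within a single fragment, so each can be enforced locally — preserved.

lossless and dependency-preserving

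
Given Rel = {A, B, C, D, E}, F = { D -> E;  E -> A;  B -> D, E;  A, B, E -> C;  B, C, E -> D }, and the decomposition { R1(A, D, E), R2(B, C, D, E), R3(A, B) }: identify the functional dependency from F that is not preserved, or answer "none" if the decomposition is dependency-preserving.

none

D → E lies within R1.
E → A lies within R1.
B → D, E lies within R2.
A, B, E → C: restricted closure across fragments reaches C.
B, C, E → D lies within R2.
Every dependency is enforceable on the fragments, so the decomposition is dependency-preserving.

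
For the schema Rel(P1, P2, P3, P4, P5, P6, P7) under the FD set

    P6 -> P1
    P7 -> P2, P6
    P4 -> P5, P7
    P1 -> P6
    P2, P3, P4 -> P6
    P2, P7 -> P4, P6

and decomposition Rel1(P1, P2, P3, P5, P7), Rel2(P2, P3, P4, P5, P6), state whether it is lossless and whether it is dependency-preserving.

lossy and not dependency-preserving

Lossless test: (P2, P3, P5)⁺ = {P2, P3, P5}, which is a superkey of neither fragment — lossy.
Dependency preservation: the restricted closure of {P6} across the fragments never reaches {P1}, so P6 → P1 cannot be enforced without a join — not preserved.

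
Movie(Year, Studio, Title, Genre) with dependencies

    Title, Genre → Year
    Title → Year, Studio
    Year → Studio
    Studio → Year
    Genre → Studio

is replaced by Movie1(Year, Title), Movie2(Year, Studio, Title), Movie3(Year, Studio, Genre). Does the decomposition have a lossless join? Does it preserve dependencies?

Lossless test (chase): Rows 1 and 2 agree on Title; apply Title→Year, Studio and equate their Year, Studio entries. No row becomes fully distinguished — the join is lossy.
Dependency preservation: Title, Genre → Year is not contained in any single fragment, but the restricted closure of its left-hand side across the fragments still reaches the right-hand side; the remaining FDs each lie inside some fragment. All dependencies are preserved.

lossy but dependency-preserving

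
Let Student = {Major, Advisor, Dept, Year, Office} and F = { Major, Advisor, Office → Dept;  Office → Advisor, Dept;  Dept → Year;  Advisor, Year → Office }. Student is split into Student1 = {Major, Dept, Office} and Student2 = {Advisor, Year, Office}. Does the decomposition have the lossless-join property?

Common attributes: Student1 ∩ Student2 = {Office}.
Closure of {Office}: Office → Advisor, Dept applies, adding Advisor, Dept; Dept → Year applies, adding Year. So (Office)⁺ = {Advisor, Dept, Year, Office}.
This closure contains every attribute of Student2, so Student1 ∩ Student2 → Student2. The join is lossless.

Yes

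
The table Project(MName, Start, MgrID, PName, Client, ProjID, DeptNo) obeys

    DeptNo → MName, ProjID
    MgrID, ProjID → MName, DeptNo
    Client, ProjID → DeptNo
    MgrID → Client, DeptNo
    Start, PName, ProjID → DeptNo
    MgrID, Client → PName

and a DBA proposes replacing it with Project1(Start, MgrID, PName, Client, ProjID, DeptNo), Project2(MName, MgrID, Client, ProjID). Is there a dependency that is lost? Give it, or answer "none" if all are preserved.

Check DeptNo → MName, ProjID: no single fragment contains all of {MName, ProjID, DeptNo}, and the restricted closure of {DeptNo} across the fragments never reaches {MName, ProjID}.
MgrID, ProjID → MName, DeptNo is preserved.
Client, ProjID → DeptNo is preserved.
MgrID → Client, DeptNo is preserved.
Start, PName, ProjID → DeptNo is preserved.
MgrID, Client → PName is preserved.

DeptNo → MName, ProjID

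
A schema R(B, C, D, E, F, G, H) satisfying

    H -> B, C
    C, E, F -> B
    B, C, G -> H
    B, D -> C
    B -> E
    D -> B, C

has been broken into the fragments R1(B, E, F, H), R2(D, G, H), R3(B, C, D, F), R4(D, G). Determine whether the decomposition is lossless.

No

Chase test. Columns are B, C, D, E, F, G, H; row i has aⱼ where attribute j ∈ Ri, else bᵢⱼ.
Initial tableau (one row per fragment):
  row 1: a1 b12 b13 a4 a5 b16 a7
  row 2: b21 b22 a3 b24 b25 a6 a7
  row 3: a1 a2 a3 b34 a5 b36 b37
  row 4: b41 b42 a3 b44 b45 a6 b47
Rows 1 and 2 agree on H; apply H→B, C and equate their B, C entries.
Rows 2 and 3 agree on B, D; apply B, D→C and equate their C entries.
Rows 1 and 2 agree on B; apply B→E and equate their E entries.
Rows 1 and 3 agree on B; apply B→E and equate their E entries.
Rows 2 and 4 agree on D; apply D→B, C and equate their B, C entries.
Rows 2 and 4 agree on B, C, G; apply B, C, G→H and equate their H entries.
Rows 1 and 4 agree on B; apply B→E and equate their E entries.
No row becomes fully distinguished — the join is lossy.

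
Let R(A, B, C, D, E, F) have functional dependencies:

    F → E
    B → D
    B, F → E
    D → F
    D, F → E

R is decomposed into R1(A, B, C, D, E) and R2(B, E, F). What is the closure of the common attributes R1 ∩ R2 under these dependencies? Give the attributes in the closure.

B, D, E, F

R1 ∩ R2 = {B, E}.
B → D applies, adding D
D → F applies, adding F
Closure: {B, D, E, F}.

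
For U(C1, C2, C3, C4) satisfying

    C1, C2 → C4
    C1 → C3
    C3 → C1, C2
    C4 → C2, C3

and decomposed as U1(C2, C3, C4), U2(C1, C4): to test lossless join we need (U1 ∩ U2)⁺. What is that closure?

U1 ∩ U2 = {C4}.
C4 → C2, C3 applies, adding C2, C3
C3 → C1, C2 applies, adding C1
Closure: {C1, C2, C3, C4}.

C1, C2, C3, C4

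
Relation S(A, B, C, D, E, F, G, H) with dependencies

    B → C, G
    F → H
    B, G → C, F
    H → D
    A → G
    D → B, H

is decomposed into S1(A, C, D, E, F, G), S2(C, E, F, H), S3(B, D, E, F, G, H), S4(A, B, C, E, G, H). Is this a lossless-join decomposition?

Yes

Chase test. Columns are A, B, C, D, E, F, G, H; row i has aⱼ where attribute j ∈ Si, else bᵢⱼ.
Initial tableau (one row per fragment):
  row 1: a1 b12 a3 a4 a5 a6 a7 b18
  row 2: b21 b22 a3 b24 a5 a6 b27 a8
  row 3: b31 a2 b33 a4 a5 a6 a7 a8
  row 4: a1 a2 a3 b44 a5 b46 a7 a8
Rows 3 and 4 agree on B; apply B→C, G and equate their C, G entries.
Rows 1 and 2 agree on F; apply F→H and equate their H entries.
Rows 3 and 4 agree on B, G; apply B, G→C, F and equate their C, F entries.
Rows 1 and 2 agree on H; apply H→D and equate their D entries.
Rows 1 and 4 agree on H; apply H→D and equate their D entries.
Rows 1 and 2 agree on D; apply D→B, H and equate their B, H entries.
Rows 1 and 3 agree on D; apply D→B, H and equate their B, H entries.
Rows 1 and 2 agree on B; apply B→C, G and equate their C, G entries.
Row 1 is now all distinguished symbols — the join is lossless.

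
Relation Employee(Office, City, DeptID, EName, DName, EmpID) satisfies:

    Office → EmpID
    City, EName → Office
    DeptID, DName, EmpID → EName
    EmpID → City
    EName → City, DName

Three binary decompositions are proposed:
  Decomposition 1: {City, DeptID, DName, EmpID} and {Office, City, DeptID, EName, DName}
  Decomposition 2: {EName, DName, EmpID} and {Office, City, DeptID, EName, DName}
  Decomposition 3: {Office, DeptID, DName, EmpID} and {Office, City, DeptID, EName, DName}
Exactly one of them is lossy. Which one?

Decomposition 1

Decomposition 1: common = {City, DeptID, DName}, closure = {City, DeptID, DName} → lossy.
Decomposition 2: common = {EName, DName}, closure = {Office, City, EName, DName, EmpID} → lossless.
Decomposition 3: common = {Office, DeptID, DName}, closure = {Office, City, DeptID, EName, DName, EmpID} → lossless.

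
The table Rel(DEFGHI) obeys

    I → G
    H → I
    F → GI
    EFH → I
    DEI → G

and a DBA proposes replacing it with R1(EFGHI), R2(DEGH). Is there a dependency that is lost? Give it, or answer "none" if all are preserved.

none

I → G lies within R1.
H → I lies within R1.
F → GI lies within R1.
EFH → I lies within R1.
DEI → G: restricted closure across fragments reaches G.
Every dependency is enforceable on the fragments, so the decomposition is dependency-preserving.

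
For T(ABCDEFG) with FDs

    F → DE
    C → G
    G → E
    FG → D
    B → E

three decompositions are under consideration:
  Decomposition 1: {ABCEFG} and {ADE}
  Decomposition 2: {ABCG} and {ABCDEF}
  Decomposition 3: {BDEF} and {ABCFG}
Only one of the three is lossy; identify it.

Decomposition 1: common = {AE}, closure = {AE} → lossy.
Decomposition 2: common = {ABC}, closure = {ABCEG} → lossless.
Decomposition 3: common = {BF}, closure = {BDEF} → lossless.

Decomposition 1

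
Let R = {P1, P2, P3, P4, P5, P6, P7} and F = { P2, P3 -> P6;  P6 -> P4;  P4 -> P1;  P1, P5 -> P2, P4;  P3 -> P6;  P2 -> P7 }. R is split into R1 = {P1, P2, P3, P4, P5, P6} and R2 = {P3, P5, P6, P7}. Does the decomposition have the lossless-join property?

Common attributes: R1 ∩ R2 = {P3, P5, P6}.
Closure of {P3, P5, P6}: P6 → P4 applies, adding P4; P4 → P1 applies, adding P1; P1, P5 → P2, P4 applies, adding P2; P2 → P7 applies, adding P7. So (P3, P5, P6)⁺ = {P1, P2, P3, P4, P5, P6, P7}.
This closure contains every attribute of R1, so R1 ∩ R2 → R1. The join is lossless.

Yes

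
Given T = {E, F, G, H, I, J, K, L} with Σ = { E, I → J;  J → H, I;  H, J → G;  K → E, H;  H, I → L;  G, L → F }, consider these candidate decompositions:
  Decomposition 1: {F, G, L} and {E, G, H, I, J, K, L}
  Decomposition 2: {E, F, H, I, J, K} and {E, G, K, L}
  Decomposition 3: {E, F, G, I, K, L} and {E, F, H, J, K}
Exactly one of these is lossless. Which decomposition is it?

Decomposition 1

Decomposition 1: common = {G, L}, closure = {F, G, L} → lossless.
Decomposition 2: common = {E, K}, closure = {E, H, K} → lossy.
Decomposition 3: common = {E, F, K}, closure = {E, F, H, K} → lossy.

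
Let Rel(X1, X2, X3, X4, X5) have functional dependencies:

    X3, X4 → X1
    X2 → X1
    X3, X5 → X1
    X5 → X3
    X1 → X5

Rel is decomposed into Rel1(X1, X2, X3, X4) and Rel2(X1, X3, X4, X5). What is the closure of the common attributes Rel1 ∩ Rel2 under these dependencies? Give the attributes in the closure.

X1, X3, X4, X5

Rel1 ∩ Rel2 = {X1, X3, X4}.
X1 → X5 applies, adding X5
Closure: {X1, X3, X4, X5}.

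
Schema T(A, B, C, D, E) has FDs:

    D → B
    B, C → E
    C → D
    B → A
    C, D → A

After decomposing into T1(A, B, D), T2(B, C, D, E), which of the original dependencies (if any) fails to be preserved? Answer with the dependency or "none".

D → B lies within T1.
B, C → E lies within T2.
C → D lies within T2.
B → A lies within T1.
C, D → A: restricted closure across fragments reaches A.
Every dependency is enforceable on the fragments, so the decomposition is dependency-preserving.

none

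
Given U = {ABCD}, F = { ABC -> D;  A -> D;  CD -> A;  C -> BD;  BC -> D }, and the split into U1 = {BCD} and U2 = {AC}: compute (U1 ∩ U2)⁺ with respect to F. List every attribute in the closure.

U1 ∩ U2 = {C}.
C → BD applies, adding BD
CD → A applies, adding A
Closure: {ABCD}.

ABCD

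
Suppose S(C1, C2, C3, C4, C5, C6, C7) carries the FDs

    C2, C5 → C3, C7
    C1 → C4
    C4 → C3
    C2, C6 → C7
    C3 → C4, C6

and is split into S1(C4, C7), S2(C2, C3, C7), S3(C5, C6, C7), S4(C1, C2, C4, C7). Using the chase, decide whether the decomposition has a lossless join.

Chase test. Columns are C1, C2, C3, C4, C5, C6, C7; row i has aⱼ where attribute j ∈ Si, else bᵢⱼ.
Initial tableau (one row per fragment):
  row 1: b11 b12 b13 a4 b15 b16 a7
  row 2: b21 a2 a3 b24 b25 b26 a7
  row 3: b31 b32 b33 b34 a5 a6 a7
  row 4: a1 a2 b43 a4 b45 b46 a7
Rows 1 and 4 agree on C4; apply C4→C3 and equate their C3 entries.
Rows 1 and 4 agree on C3; apply C3→C4, C6 and equate their C4, C6 entries.
No row becomes fully distinguished — the join is lossy.

No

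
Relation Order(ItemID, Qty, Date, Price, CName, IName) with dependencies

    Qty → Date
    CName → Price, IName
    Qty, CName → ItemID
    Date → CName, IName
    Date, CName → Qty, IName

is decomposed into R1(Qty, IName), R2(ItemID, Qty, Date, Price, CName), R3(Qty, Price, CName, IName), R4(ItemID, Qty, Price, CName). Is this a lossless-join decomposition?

Chase test. Columns are ItemID, Qty, Date, Price, CName, IName; row i has aⱼ where attribute j ∈ Ri, else bᵢⱼ.
Initial tableau (one row per fragment):
  row 1: b11 a2 b13 b14 b15 a6
  row 2: a1 a2 a3 a4 a5 b26
  row 3: b31 a2 b33 a4 a5 a6
  row 4: a1 a2 b43 a4 a5 b46
Rows 1 and 2 agree on Qty; apply Qty→Date and equate their Date entries.
Rows 1 and 3 agree on Qty; apply Qty→Date and equate their Date entries.
Rows 1 and 4 agree on Qty; apply Qty→Date and equate their Date entries.
Rows 2 and 3 agree on CName; apply CName→Price, IName and equate their Price, IName entries.
Rows 2 and 4 agree on CName; apply CName→Price, IName and equate their Price, IName entries.
Rows 2 and 3 agree on Qty, CName; apply Qty, CName→ItemID and equate their ItemID entries.
Rows 1 and 2 agree on Date; apply Date→CName, IName and equate their CName, IName entries.
Rows 1 and 2 agree on CName; apply CName→Price, IName and equate their Price, IName entries.
Rows 1 and 2 agree on Qty, CName; apply Qty, CName→ItemID and equate their ItemID entries.
Row 1 is now all distinguished symbols — the join is lossless.

Yes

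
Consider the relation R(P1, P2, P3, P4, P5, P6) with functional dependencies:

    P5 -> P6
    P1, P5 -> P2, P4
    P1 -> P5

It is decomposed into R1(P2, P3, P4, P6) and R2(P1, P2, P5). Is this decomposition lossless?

No

Common attributes: R1 ∩ R2 = {P2}.
No dependency enlarges {P2}, so (P2)⁺ = {P2}.
The closure contains neither all of R1 = {P2, P3, P4, P6} nor all of R2 = {P1, P2, P5}, so the common attributes are not a superkey of either fragment. The join is lossy.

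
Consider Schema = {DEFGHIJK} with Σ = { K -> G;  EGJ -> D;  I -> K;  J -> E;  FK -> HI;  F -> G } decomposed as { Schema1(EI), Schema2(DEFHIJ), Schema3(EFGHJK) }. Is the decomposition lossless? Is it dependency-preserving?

lossy and not dependency-preserving

Lossless test (chase): Rows 1 and 2 agree on I; apply I→K and equate their K entries. Rows 2 and 3 agree on F; apply F→G and equate their G entries. Rows 1 and 2 agree on K; apply K→G and equate their G entries. Rows 2 and 3 agree on EGJ; apply EGJ→D and equate their D entries. No row becomes fully distinguished — the join is lossy.
Dependency preservation: the restricted closure of {EGJ} across the fragments never reaches {D}, so EGJ → D cannot be enforced without a join — not preserved.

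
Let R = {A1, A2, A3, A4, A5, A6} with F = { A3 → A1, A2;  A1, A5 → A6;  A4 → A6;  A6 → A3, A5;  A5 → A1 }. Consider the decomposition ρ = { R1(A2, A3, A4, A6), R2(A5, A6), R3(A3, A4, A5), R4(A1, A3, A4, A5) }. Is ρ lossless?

Chase test. Columns are A1, A2, A3, A4, A5, A6; row i has aⱼ where attribute j ∈ Ri, else bᵢⱼ.
Initial tableau (one row per fragment):
  row 1: b11 a2 a3 a4 b15 a6
  row 2: b21 b22 b23 b24 a5 a6
  row 3: b31 b32 a3 a4 a5 b36
  row 4: a1 b42 a3 a4 a5 b46
Rows 1 and 3 agree on A3; apply A3→A1, A2 and equate their A1, A2 entries.
Rows 1 and 4 agree on A3; apply A3→A1, A2 and equate their A1, A2 entries.
Rows 3 and 4 agree on A1, A5; apply A1, A5→A6 and equate their A6 entries.
Rows 1 and 3 agree on A4; apply A4→A6 and equate their A6 entries.
Rows 1 and 2 agree on A6; apply A6→A3, A5 and equate their A3, A5 entries.
Rows 1 and 2 agree on A5; apply A5→A1 and equate their A1 entries.
Rows 1 and 2 agree on A3; apply A3→A1, A2 and equate their A1, A2 entries.
Row 1 is now all distinguished symbols — the join is lossless.

Yes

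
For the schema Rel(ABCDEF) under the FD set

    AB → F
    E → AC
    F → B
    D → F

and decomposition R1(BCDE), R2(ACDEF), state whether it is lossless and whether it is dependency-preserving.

lossless but not dependency-preserving

Lossless test: (CDE)⁺ = {ABCDEF}, which contains all of one fragment — lossless.
Dependency preservation: the restricted closure of {AB} across the fragments never reaches {F}, so AB → F cannot be enforced without a join — not preserved.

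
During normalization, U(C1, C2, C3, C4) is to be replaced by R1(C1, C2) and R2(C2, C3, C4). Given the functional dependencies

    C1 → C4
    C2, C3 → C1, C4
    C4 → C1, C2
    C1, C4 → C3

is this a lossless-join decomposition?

No

Common attributes: R1 ∩ R2 = {C2}.
No dependency enlarges {C2}, so (C2)⁺ = {C2}.
The closure contains neither all of R1 = {C1, C2} nor all of R2 = {C2, C3, C4}, so the common attributes are not a superkey of either fragment. The join is lossy.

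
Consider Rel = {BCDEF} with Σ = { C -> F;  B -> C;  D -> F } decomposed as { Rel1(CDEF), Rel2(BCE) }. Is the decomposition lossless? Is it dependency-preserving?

lossy but dependency-preserving

Lossless test: (CE)⁺ = {CEF}, which is a superkey of neither fragment — lossy.
Dependency preservation: every FD's attributes lie within a single fragment, so each can be enforced locally — preserved.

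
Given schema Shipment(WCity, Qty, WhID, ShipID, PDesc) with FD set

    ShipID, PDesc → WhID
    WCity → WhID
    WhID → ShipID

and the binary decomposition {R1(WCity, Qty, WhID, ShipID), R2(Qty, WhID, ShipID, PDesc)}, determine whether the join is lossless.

No

Common attributes: R1 ∩ R2 = {Qty, WhID, ShipID}.
No dependency enlarges {Qty, WhID, ShipID}, so (Qty, WhID, ShipID)⁺ = {Qty, WhID, ShipID}.
The closure contains neither all of R1 = {WCity, Qty, WhID, ShipID} nor all of R2 = {Qty, WhID, ShipID, PDesc}, so the common attributes are not a superkey of either fragment. The join is lossy.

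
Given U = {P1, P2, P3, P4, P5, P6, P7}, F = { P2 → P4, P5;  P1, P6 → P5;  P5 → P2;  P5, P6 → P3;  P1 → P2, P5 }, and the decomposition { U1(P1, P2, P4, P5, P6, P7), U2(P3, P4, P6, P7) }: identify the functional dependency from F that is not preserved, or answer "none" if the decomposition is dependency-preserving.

P5, P6 → P3

Check P5, P6 → P3: no single fragment contains all of {P3, P5, P6}, and the restricted closure of {P5, P6} across the fragments never reaches {P3}.
P2 → P4, P5 is preserved.
P1, P6 → P5 is preserved.
P5 → P2 is preserved.
P1 → P2, P5 is preserved.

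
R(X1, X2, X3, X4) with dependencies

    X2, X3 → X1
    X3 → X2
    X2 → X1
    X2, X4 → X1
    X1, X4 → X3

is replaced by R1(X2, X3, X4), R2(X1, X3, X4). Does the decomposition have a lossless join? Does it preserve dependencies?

Lossless test: (X3, X4)⁺ = {X1, X2, X3, X4}, which contains all of one fragment — lossless.
Dependency preservation: the restricted closure of {X2} across the fragments never reaches {X1}, so X2 → X1 cannot be enforced without a join — not preserved.

lossless but not dependency-preserving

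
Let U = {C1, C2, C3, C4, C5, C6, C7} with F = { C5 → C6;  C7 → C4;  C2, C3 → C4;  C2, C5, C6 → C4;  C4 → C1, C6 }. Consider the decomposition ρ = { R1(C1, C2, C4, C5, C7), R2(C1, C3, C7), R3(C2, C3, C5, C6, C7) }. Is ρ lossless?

Yes

Chase test. Columns are C1, C2, C3, C4, C5, C6, C7; row i has aⱼ where attribute j ∈ Ri, else bᵢⱼ.
Initial tableau (one row per fragment):
  row 1: a1 a2 b13 a4 a5 b16 a7
  row 2: a1 b22 a3 b24 b25 b26 a7
  row 3: b31 a2 a3 b34 a5 a6 a7
Rows 1 and 3 agree on C5; apply C5→C6 and equate their C6 entries.
Rows 1 and 2 agree on C7; apply C7→C4 and equate their C4 entries.
Rows 1 and 3 agree on C7; apply C7→C4 and equate their C4 entries.
Rows 1 and 2 agree on C4; apply C4→C1, C6 and equate their C1, C6 entries.
Rows 1 and 3 agree on C4; apply C4→C1, C6 and equate their C1, C6 entries.
Row 3 is now all distinguished symbols — the join is lossless.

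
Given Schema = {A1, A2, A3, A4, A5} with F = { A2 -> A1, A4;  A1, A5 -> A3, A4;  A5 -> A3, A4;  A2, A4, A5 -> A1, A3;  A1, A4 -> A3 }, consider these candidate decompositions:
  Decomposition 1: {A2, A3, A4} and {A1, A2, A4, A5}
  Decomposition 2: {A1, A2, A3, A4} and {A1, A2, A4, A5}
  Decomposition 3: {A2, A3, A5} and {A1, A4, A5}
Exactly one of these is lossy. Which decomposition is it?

Decomposition 3

Decomposition 1: common = {A2, A4}, closure = {A1, A2, A3, A4} → lossless.
Decomposition 2: common = {A1, A2, A4}, closure = {A1, A2, A3, A4} → lossless.
Decomposition 3: common = {A5}, closure = {A3, A4, A5} → lossy.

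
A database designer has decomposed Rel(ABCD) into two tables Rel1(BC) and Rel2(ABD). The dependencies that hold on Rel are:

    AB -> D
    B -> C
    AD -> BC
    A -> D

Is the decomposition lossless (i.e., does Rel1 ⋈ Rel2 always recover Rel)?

Common attributes: Rel1 ∩ Rel2 = {B}.
Closure of {B}: B → C applies, adding C. So (B)⁺ = {BC}.
This closure contains every attribute of Rel1, so Rel1 ∩ Rel2 → Rel1. The join is lossless.

Yes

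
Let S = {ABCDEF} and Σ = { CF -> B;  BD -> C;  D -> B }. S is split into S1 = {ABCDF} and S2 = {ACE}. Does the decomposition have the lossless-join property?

Common attributes: S1 ∩ S2 = {AC}.
No dependency enlarges {AC}, so (AC)⁺ = {AC}.
The closure contains neither all of S1 = {ABCDF} nor all of S2 = {ACE}, so the common attributes are not a superkey of either fragment. The join is lossy.

No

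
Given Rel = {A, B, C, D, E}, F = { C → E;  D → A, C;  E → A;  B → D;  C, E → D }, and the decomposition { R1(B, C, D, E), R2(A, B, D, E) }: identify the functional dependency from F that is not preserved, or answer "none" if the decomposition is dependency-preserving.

none

C → E lies within R1.
D → A, C: restricted closure across fragments reaches A, C.
E → A lies within R2.
B → D lies within R1.
C, E → D lies within R1.
Every dependency is enforceable on the fragments, so the decomposition is dependency-preserving.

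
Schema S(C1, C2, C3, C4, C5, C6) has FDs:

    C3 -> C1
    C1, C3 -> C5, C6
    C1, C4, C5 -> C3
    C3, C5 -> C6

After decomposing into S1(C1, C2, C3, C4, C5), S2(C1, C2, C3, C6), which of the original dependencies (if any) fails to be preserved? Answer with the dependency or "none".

C3 → C1 lies within S1.
C1, C3 → C5, C6: restricted closure across fragments reaches C5, C6.
C1, C4, C5 → C3 lies within S1.
C3, C5 → C6: restricted closure across fragments reaches C6.
Every dependency is enforceable on the fragments, so the decomposition is dependency-preserving.

none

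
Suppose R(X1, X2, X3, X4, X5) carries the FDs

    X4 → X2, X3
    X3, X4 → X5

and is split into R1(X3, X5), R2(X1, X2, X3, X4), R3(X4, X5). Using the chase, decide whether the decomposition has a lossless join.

Yes

Chase test. Columns are X1, X2, X3, X4, X5; row i has aⱼ where attribute j ∈ Ri, else bᵢⱼ.
Initial tableau (one row per fragment):
  row 1: b11 b12 a3 b14 a5
  row 2: a1 a2 a3 a4 b25
  row 3: b31 b32 b33 a4 a5
Rows 2 and 3 agree on X4; apply X4→X2, X3 and equate their X2, X3 entries.
Rows 2 and 3 agree on X3, X4; apply X3, X4→X5 and equate their X5 entries.
Row 2 is now all distinguished symbols — the join is lossless.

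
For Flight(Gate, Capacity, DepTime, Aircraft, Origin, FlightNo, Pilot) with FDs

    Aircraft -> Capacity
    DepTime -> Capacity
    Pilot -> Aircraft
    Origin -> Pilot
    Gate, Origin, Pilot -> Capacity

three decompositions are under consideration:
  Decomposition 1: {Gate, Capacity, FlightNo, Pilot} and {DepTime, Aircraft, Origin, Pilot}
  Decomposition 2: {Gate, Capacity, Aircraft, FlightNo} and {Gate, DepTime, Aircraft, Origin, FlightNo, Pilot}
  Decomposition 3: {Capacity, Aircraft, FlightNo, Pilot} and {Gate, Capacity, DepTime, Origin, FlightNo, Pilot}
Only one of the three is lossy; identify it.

Decomposition 1: common = {Pilot}, closure = {Capacity, Aircraft, Pilot} → lossy.
Decomposition 2: common = {Gate, Aircraft, FlightNo}, closure = {Gate, Capacity, Aircraft, FlightNo} → lossless.
Decomposition 3: common = {Capacity, FlightNo, Pilot}, closure = {Capacity, Aircraft, FlightNo, Pilot} → lossless.

Decomposition 1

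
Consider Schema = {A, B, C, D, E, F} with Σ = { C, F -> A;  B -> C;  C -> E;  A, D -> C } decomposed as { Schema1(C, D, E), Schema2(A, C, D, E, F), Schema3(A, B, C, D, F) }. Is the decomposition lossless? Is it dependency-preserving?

Lossless test (chase): Rows 1 and 3 agree on C; apply C→E and equate their E entries. Row 3 is now all distinguished symbols — the join is lossless.
Dependency preservation: every FD's attributes lie within a single fragment, so each can be enforced locally — preserved.

lossless and dependency-preserving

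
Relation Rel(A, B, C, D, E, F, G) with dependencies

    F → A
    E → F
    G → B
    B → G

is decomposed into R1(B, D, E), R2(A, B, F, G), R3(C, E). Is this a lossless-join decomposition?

No

Chase test. Columns are A, B, C, D, E, F, G; row i has aⱼ where attribute j ∈ Ri, else bᵢⱼ.
Initial tableau (one row per fragment):
  row 1: b11 a2 b13 a4 a5 b16 b17
  row 2: a1 a2 b23 b24 b25 a6 a7
  row 3: b31 b32 a3 b34 a5 b36 b37
Rows 1 and 3 agree on E; apply E→F and equate their F entries.
Rows 1 and 2 agree on B; apply B→G and equate their G entries.
Rows 1 and 3 agree on F; apply F→A and equate their A entries.
No row becomes fully distinguished — the join is lossy.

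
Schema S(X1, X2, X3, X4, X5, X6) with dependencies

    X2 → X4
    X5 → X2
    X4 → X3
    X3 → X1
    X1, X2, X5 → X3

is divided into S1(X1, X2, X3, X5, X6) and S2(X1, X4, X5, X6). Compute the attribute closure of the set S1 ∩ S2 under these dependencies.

X1, X2, X3, X4, X5, X6

S1 ∩ S2 = {X1, X5, X6}.
X5 → X2 applies, adding X2
X1, X2, X5 → X3 applies, adding X3
X2 → X4 applies, adding X4
Closure: {X1, X2, X3, X4, X5, X6}.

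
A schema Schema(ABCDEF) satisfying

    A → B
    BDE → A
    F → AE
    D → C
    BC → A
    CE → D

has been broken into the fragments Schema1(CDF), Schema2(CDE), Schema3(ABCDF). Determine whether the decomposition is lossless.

Chase test. Columns are ABCDEF; row i has aⱼ where attribute j ∈ Schemai, else bᵢⱼ.
Initial tableau (one row per fragment):
  row 1: b11 b12 a3 a4 b15 a6
  row 2: b21 b22 a3 a4 a5 b26
  row 3: a1 a2 a3 a4 b35 a6
Rows 1 and 3 agree on F; apply F→AE and equate their AE entries.
Rows 1 and 3 agree on A; apply A→B and equate their B entries.
No row becomes fully distinguished — the join is lossy.

No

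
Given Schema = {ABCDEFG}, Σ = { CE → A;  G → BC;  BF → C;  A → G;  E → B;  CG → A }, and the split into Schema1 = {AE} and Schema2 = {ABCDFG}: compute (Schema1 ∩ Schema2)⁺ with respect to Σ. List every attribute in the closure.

ABCG

Schema1 ∩ Schema2 = {A}.
A → G applies, adding G
G → BC applies, adding BC
Closure: {ABCG}.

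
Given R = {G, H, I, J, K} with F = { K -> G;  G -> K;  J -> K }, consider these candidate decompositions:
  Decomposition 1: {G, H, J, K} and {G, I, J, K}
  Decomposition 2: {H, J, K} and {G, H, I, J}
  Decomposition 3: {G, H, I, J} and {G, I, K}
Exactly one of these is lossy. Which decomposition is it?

Decomposition 1: common = {G, J, K}, closure = {G, J, K} → lossy.
Decomposition 2: common = {H, J}, closure = {G, H, J, K} → lossless.
Decomposition 3: common = {G, I}, closure = {G, I, K} → lossless.

Decomposition 1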